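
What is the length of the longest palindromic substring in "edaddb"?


Input: "edaddb"
Checking substrings for palindromes:
  [1:4] "dad" (len 3) => palindrome
  [3:5] "dd" (len 2) => palindrome
Longest palindromic substring: "dad" with length 3

3


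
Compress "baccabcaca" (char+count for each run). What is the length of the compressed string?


Input: baccabcaca
Runs:
  'b' x 1 => "b1"
  'a' x 1 => "a1"
  'c' x 2 => "c2"
  'a' x 1 => "a1"
  'b' x 1 => "b1"
  'c' x 1 => "c1"
  'a' x 1 => "a1"
  'c' x 1 => "c1"
  'a' x 1 => "a1"
Compressed: "b1a1c2a1b1c1a1c1a1"
Compressed length: 18

18


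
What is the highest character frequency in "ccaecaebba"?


Input: ccaecaebba
Character counts:
  'a': 3
  'b': 2
  'c': 3
  'e': 2
Maximum frequency: 3

3


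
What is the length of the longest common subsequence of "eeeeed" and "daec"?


LCS of "eeeeed" and "daec"
DP table:
           d    a    e    c
      0    0    0    0    0
  e   0    0    0    1    1
  e   0    0    0    1    1
  e   0    0    0    1    1
  e   0    0    0    1    1
  e   0    0    0    1    1
  d   0    1    1    1    1
LCS length = dp[6][4] = 1

1


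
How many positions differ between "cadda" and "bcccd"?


Comparing "cadda" and "bcccd" position by position:
  Position 0: 'c' vs 'b' => DIFFER
  Position 1: 'a' vs 'c' => DIFFER
  Position 2: 'd' vs 'c' => DIFFER
  Position 3: 'd' vs 'c' => DIFFER
  Position 4: 'a' vs 'd' => DIFFER
Positions that differ: 5

5


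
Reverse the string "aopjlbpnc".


Input: aopjlbpnc
Reading characters right to left:
  Position 8: 'c'
  Position 7: 'n'
  Position 6: 'p'
  Position 5: 'b'
  Position 4: 'l'
  Position 3: 'j'
  Position 2: 'p'
  Position 1: 'o'
  Position 0: 'a'
Reversed: cnpbljpoa

cnpbljpoa


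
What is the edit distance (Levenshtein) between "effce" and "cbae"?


Computing edit distance: "effce" -> "cbae"
DP table:
           c    b    a    e
      0    1    2    3    4
  e   1    1    2    3    3
  f   2    2    2    3    4
  f   3    3    3    3    4
  c   4    3    4    4    4
  e   5    4    4    5    4
Edit distance = dp[5][4] = 4

4


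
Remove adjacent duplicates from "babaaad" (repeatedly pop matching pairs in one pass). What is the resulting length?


Input: babaaad
Stack-based adjacent duplicate removal:
  Read 'b': push. Stack: b
  Read 'a': push. Stack: ba
  Read 'b': push. Stack: bab
  Read 'a': push. Stack: baba
  Read 'a': matches stack top 'a' => pop. Stack: bab
  Read 'a': push. Stack: baba
  Read 'd': push. Stack: babad
Final stack: "babad" (length 5)

5


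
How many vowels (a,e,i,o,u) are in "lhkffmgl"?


Input: lhkffmgl
Checking each character:
  'l' at position 0: consonant
  'h' at position 1: consonant
  'k' at position 2: consonant
  'f' at position 3: consonant
  'f' at position 4: consonant
  'm' at position 5: consonant
  'g' at position 6: consonant
  'l' at position 7: consonant
Total vowels: 0

0


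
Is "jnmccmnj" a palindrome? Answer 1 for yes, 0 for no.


Input: jnmccmnj
Reversed: jnmccmnj
  Compare pos 0 ('j') with pos 7 ('j'): match
  Compare pos 1 ('n') with pos 6 ('n'): match
  Compare pos 2 ('m') with pos 5 ('m'): match
  Compare pos 3 ('c') with pos 4 ('c'): match
Result: palindrome

1


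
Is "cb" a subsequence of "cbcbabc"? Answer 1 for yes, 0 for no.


Check if "cb" is a subsequence of "cbcbabc"
Greedy scan:
  Position 0 ('c'): matches sub[0] = 'c'
  Position 1 ('b'): matches sub[1] = 'b'
  Position 2 ('c'): no match needed
  Position 3 ('b'): no match needed
  Position 4 ('a'): no match needed
  Position 5 ('b'): no match needed
  Position 6 ('c'): no match needed
All 2 characters matched => is a subsequence

1


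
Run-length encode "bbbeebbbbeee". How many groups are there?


Input: bbbeebbbbeee
Scanning for consecutive runs:
  Group 1: 'b' x 3 (positions 0-2)
  Group 2: 'e' x 2 (positions 3-4)
  Group 3: 'b' x 4 (positions 5-8)
  Group 4: 'e' x 3 (positions 9-11)
Total groups: 4

4


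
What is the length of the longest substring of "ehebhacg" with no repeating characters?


Input: "ehebhacg"
Sliding window (track last position of each char):
  Position 0 ('e'): window [0,0] length 1 -- new best
  Position 1 ('h'): window [0,1] length 2 -- new best
  Position 2 ('e'): repeat (last at 0), move window start to 1
  Position 2 ('e'): window [1,2] length 2
  Position 3 ('b'): window [1,3] length 3 -- new best
  Position 4 ('h'): repeat (last at 1), move window start to 2
  Position 4 ('h'): window [2,4] length 3
  Position 5 ('a'): window [2,5] length 4 -- new best
  Position 6 ('c'): window [2,6] length 5 -- new best
  Position 7 ('g'): window [2,7] length 6 -- new best
Longest substring with no repeats: "ebhacg" with length 6

6


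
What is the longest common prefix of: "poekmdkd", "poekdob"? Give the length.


Words: poekmdkd, poekdob
  Position 0: all 'p' => match
  Position 1: all 'o' => match
  Position 2: all 'e' => match
  Position 3: all 'k' => match
  Position 4: ('m', 'd') => mismatch, stop
LCP = "poek" (length 4)

4


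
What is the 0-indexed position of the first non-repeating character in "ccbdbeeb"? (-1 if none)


Input: ccbdbeeb
Character frequencies:
  'b': 3
  'c': 2
  'd': 1
  'e': 2
Scanning left to right for freq == 1:
  Position 0 ('c'): freq=2, skip
  Position 1 ('c'): freq=2, skip
  Position 2 ('b'): freq=3, skip
  Position 3 ('d'): unique! => answer = 3

3


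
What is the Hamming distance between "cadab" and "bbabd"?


Comparing "cadab" and "bbabd" position by position:
  Position 0: 'c' vs 'b' => differ
  Position 1: 'a' vs 'b' => differ
  Position 2: 'd' vs 'a' => differ
  Position 3: 'a' vs 'b' => differ
  Position 4: 'b' vs 'd' => differ
Total differences (Hamming distance): 5

5


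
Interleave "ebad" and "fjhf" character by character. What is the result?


Interleaving "ebad" and "fjhf":
  Position 0: 'e' from first, 'f' from second => "ef"
  Position 1: 'b' from first, 'j' from second => "bj"
  Position 2: 'a' from first, 'h' from second => "ah"
  Position 3: 'd' from first, 'f' from second => "df"
Result: efbjahdf

efbjahdf


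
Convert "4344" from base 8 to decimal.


Input: "4344" in base 8
Positional expansion:
  Digit '4' (value 4) x 8^3 = 2048
  Digit '3' (value 3) x 8^2 = 192
  Digit '4' (value 4) x 8^1 = 32
  Digit '4' (value 4) x 8^0 = 4
Sum = 2276

2276


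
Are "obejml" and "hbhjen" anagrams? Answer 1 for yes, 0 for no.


Strings: "obejml", "hbhjen"
Sorted first:  bejlmo
Sorted second: behhjn
Differ at position 2: 'j' vs 'h' => not anagrams

0


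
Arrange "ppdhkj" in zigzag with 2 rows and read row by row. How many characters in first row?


Zigzag "ppdhkj" into 2 rows:
Placing characters:
  'p' => row 0
  'p' => row 1
  'd' => row 0
  'h' => row 1
  'k' => row 0
  'j' => row 1
Rows:
  Row 0: "pdk"
  Row 1: "phj"
First row length: 3

3


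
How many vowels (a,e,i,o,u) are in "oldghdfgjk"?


Input: oldghdfgjk
Checking each character:
  'o' at position 0: vowel (running total: 1)
  'l' at position 1: consonant
  'd' at position 2: consonant
  'g' at position 3: consonant
  'h' at position 4: consonant
  'd' at position 5: consonant
  'f' at position 6: consonant
  'g' at position 7: consonant
  'j' at position 8: consonant
  'k' at position 9: consonant
Total vowels: 1

1


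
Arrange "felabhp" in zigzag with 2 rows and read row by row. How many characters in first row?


Zigzag "felabhp" into 2 rows:
Placing characters:
  'f' => row 0
  'e' => row 1
  'l' => row 0
  'a' => row 1
  'b' => row 0
  'h' => row 1
  'p' => row 0
Rows:
  Row 0: "flbp"
  Row 1: "eah"
First row length: 4

4


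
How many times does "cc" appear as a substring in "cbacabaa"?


Searching for "cc" in "cbacabaa"
Scanning each position:
  Position 0: "cb" => no
  Position 1: "ba" => no
  Position 2: "ac" => no
  Position 3: "ca" => no
  Position 4: "ab" => no
  Position 5: "ba" => no
  Position 6: "aa" => no
Total occurrences: 0

0


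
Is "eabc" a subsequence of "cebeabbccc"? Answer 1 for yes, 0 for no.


Check if "eabc" is a subsequence of "cebeabbccc"
Greedy scan:
  Position 0 ('c'): no match needed
  Position 1 ('e'): matches sub[0] = 'e'
  Position 2 ('b'): no match needed
  Position 3 ('e'): no match needed
  Position 4 ('a'): matches sub[1] = 'a'
  Position 5 ('b'): matches sub[2] = 'b'
  Position 6 ('b'): no match needed
  Position 7 ('c'): matches sub[3] = 'c'
  Position 8 ('c'): no match needed
  Position 9 ('c'): no match needed
All 4 characters matched => is a subsequence

1


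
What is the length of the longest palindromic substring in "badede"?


Input: "badede"
Checking substrings for palindromes:
  [2:5] "ded" (len 3) => palindrome
  [3:6] "ede" (len 3) => palindrome
Longest palindromic substring: "ded" with length 3

3


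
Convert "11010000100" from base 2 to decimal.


Input: "11010000100" in base 2
Positional expansion:
  Digit '1' (value 1) x 2^10 = 1024
  Digit '1' (value 1) x 2^9 = 512
  Digit '0' (value 0) x 2^8 = 0
  Digit '1' (value 1) x 2^7 = 128
  Digit '0' (value 0) x 2^6 = 0
  Digit '0' (value 0) x 2^5 = 0
  Digit '0' (value 0) x 2^4 = 0
  Digit '0' (value 0) x 2^3 = 0
  Digit '1' (value 1) x 2^2 = 4
  Digit '0' (value 0) x 2^1 = 0
  Digit '0' (value 0) x 2^0 = 0
Sum = 1668

1668


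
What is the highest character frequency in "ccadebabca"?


Input: ccadebabca
Character counts:
  'a': 3
  'b': 2
  'c': 3
  'd': 1
  'e': 1
Maximum frequency: 3

3


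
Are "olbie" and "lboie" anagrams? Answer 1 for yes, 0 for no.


Strings: "olbie", "lboie"
Sorted first:  beilo
Sorted second: beilo
Sorted forms match => anagrams

1


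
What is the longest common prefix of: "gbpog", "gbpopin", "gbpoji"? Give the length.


Words: gbpog, gbpopin, gbpoji
  Position 0: all 'g' => match
  Position 1: all 'b' => match
  Position 2: all 'p' => match
  Position 3: all 'o' => match
  Position 4: ('g', 'p', 'j') => mismatch, stop
LCP = "gbpo" (length 4)

4


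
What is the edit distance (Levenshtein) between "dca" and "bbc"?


Computing edit distance: "dca" -> "bbc"
DP table:
           b    b    c
      0    1    2    3
  d   1    1    2    3
  c   2    2    2    2
  a   3    3    3    3
Edit distance = dp[3][3] = 3

3


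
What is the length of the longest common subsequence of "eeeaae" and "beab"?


LCS of "eeeaae" and "beab"
DP table:
           b    e    a    b
      0    0    0    0    0
  e   0    0    1    1    1
  e   0    0    1    1    1
  e   0    0    1    1    1
  a   0    0    1    2    2
  a   0    0    1    2    2
  e   0    0    1    2    2
LCS length = dp[6][4] = 2

2


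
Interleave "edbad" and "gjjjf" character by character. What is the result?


Interleaving "edbad" and "gjjjf":
  Position 0: 'e' from first, 'g' from second => "eg"
  Position 1: 'd' from first, 'j' from second => "dj"
  Position 2: 'b' from first, 'j' from second => "bj"
  Position 3: 'a' from first, 'j' from second => "aj"
  Position 4: 'd' from first, 'f' from second => "df"
Result: egdjbjajdf

egdjbjajdf


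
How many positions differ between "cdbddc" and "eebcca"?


Comparing "cdbddc" and "eebcca" position by position:
  Position 0: 'c' vs 'e' => DIFFER
  Position 1: 'd' vs 'e' => DIFFER
  Position 2: 'b' vs 'b' => same
  Position 3: 'd' vs 'c' => DIFFER
  Position 4: 'd' vs 'c' => DIFFER
  Position 5: 'c' vs 'a' => DIFFER
Positions that differ: 5

5


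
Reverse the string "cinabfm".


Input: cinabfm
Reading characters right to left:
  Position 6: 'm'
  Position 5: 'f'
  Position 4: 'b'
  Position 3: 'a'
  Position 2: 'n'
  Position 1: 'i'
  Position 0: 'c'
Reversed: mfbanic

mfbanic


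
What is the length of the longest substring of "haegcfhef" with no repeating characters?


Input: "haegcfhef"
Sliding window (track last position of each char):
  Position 0 ('h'): window [0,0] length 1 -- new best
  Position 1 ('a'): window [0,1] length 2 -- new best
  Position 2 ('e'): window [0,2] length 3 -- new best
  Position 3 ('g'): window [0,3] length 4 -- new best
  Position 4 ('c'): window [0,4] length 5 -- new best
  Position 5 ('f'): window [0,5] length 6 -- new best
  Position 6 ('h'): repeat (last at 0), move window start to 1
  Position 6 ('h'): window [1,6] length 6
  Position 7 ('e'): repeat (last at 2), move window start to 3
  Position 7 ('e'): window [3,7] length 5
  Position 8 ('f'): repeat (last at 5), move window start to 6
  Position 8 ('f'): window [6,8] length 3
Longest substring with no repeats: "haegcf" with length 6

6


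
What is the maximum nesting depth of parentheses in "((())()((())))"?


Input: "((())()((())))"
Tracking depth:
  Position 0 '(': depth becomes 1
  Position 1 '(': depth becomes 2
  Position 2 '(': depth becomes 3
  Position 3 ')': depth becomes 2
  Position 4 ')': depth becomes 1
  Position 5 '(': depth becomes 2
  Position 6 ')': depth becomes 1
  Position 7 '(': depth becomes 2
  Position 8 '(': depth becomes 3
  Position 9 '(': depth becomes 4
  Position 10 ')': depth becomes 3
  Position 11 ')': depth becomes 2
  Position 12 ')': depth becomes 1
  Position 13 ')': depth becomes 0
Maximum depth reached: 4

4


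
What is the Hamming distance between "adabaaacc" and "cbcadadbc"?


Comparing "adabaaacc" and "cbcadadbc" position by position:
  Position 0: 'a' vs 'c' => differ
  Position 1: 'd' vs 'b' => differ
  Position 2: 'a' vs 'c' => differ
  Position 3: 'b' vs 'a' => differ
  Position 4: 'a' vs 'd' => differ
  Position 5: 'a' vs 'a' => same
  Position 6: 'a' vs 'd' => differ
  Position 7: 'c' vs 'b' => differ
  Position 8: 'c' vs 'c' => same
Total differences (Hamming distance): 7

7


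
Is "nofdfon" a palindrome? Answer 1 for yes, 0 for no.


Input: nofdfon
Reversed: nofdfon
  Compare pos 0 ('n') with pos 6 ('n'): match
  Compare pos 1 ('o') with pos 5 ('o'): match
  Compare pos 2 ('f') with pos 4 ('f'): match
Result: palindrome

1


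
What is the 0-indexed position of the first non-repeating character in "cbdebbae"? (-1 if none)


Input: cbdebbae
Character frequencies:
  'a': 1
  'b': 3
  'c': 1
  'd': 1
  'e': 2
Scanning left to right for freq == 1:
  Position 0 ('c'): unique! => answer = 0

0


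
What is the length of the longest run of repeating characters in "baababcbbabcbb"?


Input: "baababcbbabcbb"
Scanning for longest run:
  Position 1 ('a'): new char, reset run to 1
  Position 2 ('a'): continues run of 'a', length=2
  Position 3 ('b'): new char, reset run to 1
  Position 4 ('a'): new char, reset run to 1
  Position 5 ('b'): new char, reset run to 1
  Position 6 ('c'): new char, reset run to 1
  Position 7 ('b'): new char, reset run to 1
  Position 8 ('b'): continues run of 'b', length=2
  Position 9 ('a'): new char, reset run to 1
  Position 10 ('b'): new char, reset run to 1
  Position 11 ('c'): new char, reset run to 1
  Position 12 ('b'): new char, reset run to 1
  Position 13 ('b'): continues run of 'b', length=2
Longest run: 'a' with length 2

2


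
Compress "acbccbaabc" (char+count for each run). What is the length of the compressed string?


Input: acbccbaabc
Runs:
  'a' x 1 => "a1"
  'c' x 1 => "c1"
  'b' x 1 => "b1"
  'c' x 2 => "c2"
  'b' x 1 => "b1"
  'a' x 2 => "a2"
  'b' x 1 => "b1"
  'c' x 1 => "c1"
Compressed: "a1c1b1c2b1a2b1c1"
Compressed length: 16

16


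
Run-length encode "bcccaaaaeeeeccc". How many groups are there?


Input: bcccaaaaeeeeccc
Scanning for consecutive runs:
  Group 1: 'b' x 1 (positions 0-0)
  Group 2: 'c' x 3 (positions 1-3)
  Group 3: 'a' x 4 (positions 4-7)
  Group 4: 'e' x 4 (positions 8-11)
  Group 5: 'c' x 3 (positions 12-14)
Total groups: 5

5


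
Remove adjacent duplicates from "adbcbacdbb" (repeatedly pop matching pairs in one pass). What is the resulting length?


Input: adbcbacdbb
Stack-based adjacent duplicate removal:
  Read 'a': push. Stack: a
  Read 'd': push. Stack: ad
  Read 'b': push. Stack: adb
  Read 'c': push. Stack: adbc
  Read 'b': push. Stack: adbcb
  Read 'a': push. Stack: adbcba
  Read 'c': push. Stack: adbcbac
  Read 'd': push. Stack: adbcbacd
  Read 'b': push. Stack: adbcbacdb
  Read 'b': matches stack top 'b' => pop. Stack: adbcbacd
Final stack: "adbcbacd" (length 8)

8


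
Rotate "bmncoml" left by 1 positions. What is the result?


Input: "bmncoml", rotate left by 1
First 1 characters: "b"
Remaining characters: "mncoml"
Concatenate remaining + first: "mncoml" + "b" = "mncomlb"

mncomlb


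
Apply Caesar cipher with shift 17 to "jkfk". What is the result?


Caesar cipher: shift "jkfk" by 17
  'j' (pos 9) + 17 = pos 0 = 'a'
  'k' (pos 10) + 17 = pos 1 = 'b'
  'f' (pos 5) + 17 = pos 22 = 'w'
  'k' (pos 10) + 17 = pos 1 = 'b'
Result: abwb

abwb


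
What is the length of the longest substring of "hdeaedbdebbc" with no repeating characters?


Input: "hdeaedbdebbc"
Sliding window (track last position of each char):
  Position 0 ('h'): window [0,0] length 1 -- new best
  Position 1 ('d'): window [0,1] length 2 -- new best
  Position 2 ('e'): window [0,2] length 3 -- new best
  Position 3 ('a'): window [0,3] length 4 -- new best
  Position 4 ('e'): repeat (last at 2), move window start to 3
  Position 4 ('e'): window [3,4] length 2
  Position 5 ('d'): window [3,5] length 3
  Position 6 ('b'): window [3,6] length 4
  Position 7 ('d'): repeat (last at 5), move window start to 6
  Position 7 ('d'): window [6,7] length 2
  Position 8 ('e'): window [6,8] length 3
  Position 9 ('b'): repeat (last at 6), move window start to 7
  Position 9 ('b'): window [7,9] length 3
  Position 10 ('b'): repeat (last at 9), move window start to 10
  Position 10 ('b'): window [10,10] length 1
  Position 11 ('c'): window [10,11] length 2
Longest substring with no repeats: "hdea" with length 4

4


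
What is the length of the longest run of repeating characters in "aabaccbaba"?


Input: "aabaccbaba"
Scanning for longest run:
  Position 1 ('a'): continues run of 'a', length=2
  Position 2 ('b'): new char, reset run to 1
  Position 3 ('a'): new char, reset run to 1
  Position 4 ('c'): new char, reset run to 1
  Position 5 ('c'): continues run of 'c', length=2
  Position 6 ('b'): new char, reset run to 1
  Position 7 ('a'): new char, reset run to 1
  Position 8 ('b'): new char, reset run to 1
  Position 9 ('a'): new char, reset run to 1
Longest run: 'a' with length 2

2


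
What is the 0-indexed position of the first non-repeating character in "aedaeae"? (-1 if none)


Input: aedaeae
Character frequencies:
  'a': 3
  'd': 1
  'e': 3
Scanning left to right for freq == 1:
  Position 0 ('a'): freq=3, skip
  Position 1 ('e'): freq=3, skip
  Position 2 ('d'): unique! => answer = 2

2


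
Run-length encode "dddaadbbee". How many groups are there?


Input: dddaadbbee
Scanning for consecutive runs:
  Group 1: 'd' x 3 (positions 0-2)
  Group 2: 'a' x 2 (positions 3-4)
  Group 3: 'd' x 1 (positions 5-5)
  Group 4: 'b' x 2 (positions 6-7)
  Group 5: 'e' x 2 (positions 8-9)
Total groups: 5

5


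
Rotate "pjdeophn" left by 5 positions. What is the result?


Input: "pjdeophn", rotate left by 5
First 5 characters: "pjdeo"
Remaining characters: "phn"
Concatenate remaining + first: "phn" + "pjdeo" = "phnpjdeo"

phnpjdeo


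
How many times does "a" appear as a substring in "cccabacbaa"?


Searching for "a" in "cccabacbaa"
Scanning each position:
  Position 0: "c" => no
  Position 1: "c" => no
  Position 2: "c" => no
  Position 3: "a" => MATCH
  Position 4: "b" => no
  Position 5: "a" => MATCH
  Position 6: "c" => no
  Position 7: "b" => no
  Position 8: "a" => MATCH
  Position 9: "a" => MATCH
Total occurrences: 4

4


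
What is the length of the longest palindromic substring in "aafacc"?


Input: "aafacc"
Checking substrings for palindromes:
  [1:4] "afa" (len 3) => palindrome
  [0:2] "aa" (len 2) => palindrome
  [4:6] "cc" (len 2) => palindrome
Longest palindromic substring: "afa" with length 3

3


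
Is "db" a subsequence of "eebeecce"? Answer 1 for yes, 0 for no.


Check if "db" is a subsequence of "eebeecce"
Greedy scan:
  Position 0 ('e'): no match needed
  Position 1 ('e'): no match needed
  Position 2 ('b'): no match needed
  Position 3 ('e'): no match needed
  Position 4 ('e'): no match needed
  Position 5 ('c'): no match needed
  Position 6 ('c'): no match needed
  Position 7 ('e'): no match needed
Only matched 0/2 characters => not a subsequence

0


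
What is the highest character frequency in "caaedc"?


Input: caaedc
Character counts:
  'a': 2
  'c': 2
  'd': 1
  'e': 1
Maximum frequency: 2

2


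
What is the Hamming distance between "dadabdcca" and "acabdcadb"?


Comparing "dadabdcca" and "acabdcadb" position by position:
  Position 0: 'd' vs 'a' => differ
  Position 1: 'a' vs 'c' => differ
  Position 2: 'd' vs 'a' => differ
  Position 3: 'a' vs 'b' => differ
  Position 4: 'b' vs 'd' => differ
  Position 5: 'd' vs 'c' => differ
  Position 6: 'c' vs 'a' => differ
  Position 7: 'c' vs 'd' => differ
  Position 8: 'a' vs 'b' => differ
Total differences (Hamming distance): 9

9


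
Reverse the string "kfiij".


Input: kfiij
Reading characters right to left:
  Position 4: 'j'
  Position 3: 'i'
  Position 2: 'i'
  Position 1: 'f'
  Position 0: 'k'
Reversed: jiifk

jiifk


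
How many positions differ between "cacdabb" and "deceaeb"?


Comparing "cacdabb" and "deceaeb" position by position:
  Position 0: 'c' vs 'd' => DIFFER
  Position 1: 'a' vs 'e' => DIFFER
  Position 2: 'c' vs 'c' => same
  Position 3: 'd' vs 'e' => DIFFER
  Position 4: 'a' vs 'a' => same
  Position 5: 'b' vs 'e' => DIFFER
  Position 6: 'b' vs 'b' => same
Positions that differ: 4

4


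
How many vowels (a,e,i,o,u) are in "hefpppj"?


Input: hefpppj
Checking each character:
  'h' at position 0: consonant
  'e' at position 1: vowel (running total: 1)
  'f' at position 2: consonant
  'p' at position 3: consonant
  'p' at position 4: consonant
  'p' at position 5: consonant
  'j' at position 6: consonant
Total vowels: 1

1


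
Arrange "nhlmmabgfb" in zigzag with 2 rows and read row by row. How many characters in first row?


Zigzag "nhlmmabgfb" into 2 rows:
Placing characters:
  'n' => row 0
  'h' => row 1
  'l' => row 0
  'm' => row 1
  'm' => row 0
  'a' => row 1
  'b' => row 0
  'g' => row 1
  'f' => row 0
  'b' => row 1
Rows:
  Row 0: "nlmbf"
  Row 1: "hmagb"
First row length: 5

5


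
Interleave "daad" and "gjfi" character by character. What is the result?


Interleaving "daad" and "gjfi":
  Position 0: 'd' from first, 'g' from second => "dg"
  Position 1: 'a' from first, 'j' from second => "aj"
  Position 2: 'a' from first, 'f' from second => "af"
  Position 3: 'd' from first, 'i' from second => "di"
Result: dgajafdi

dgajafdi


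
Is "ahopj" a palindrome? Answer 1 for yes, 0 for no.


Input: ahopj
Reversed: jpoha
  Compare pos 0 ('a') with pos 4 ('j'): MISMATCH
  Compare pos 1 ('h') with pos 3 ('p'): MISMATCH
Result: not a palindrome

0


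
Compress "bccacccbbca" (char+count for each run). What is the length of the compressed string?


Input: bccacccbbca
Runs:
  'b' x 1 => "b1"
  'c' x 2 => "c2"
  'a' x 1 => "a1"
  'c' x 3 => "c3"
  'b' x 2 => "b2"
  'c' x 1 => "c1"
  'a' x 1 => "a1"
Compressed: "b1c2a1c3b2c1a1"
Compressed length: 14

14


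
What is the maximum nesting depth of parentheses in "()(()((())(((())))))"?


Input: "()(()((())(((())))))"
Tracking depth:
  Position 0 '(': depth becomes 1
  Position 1 ')': depth becomes 0
  Position 2 '(': depth becomes 1
  Position 3 '(': depth becomes 2
  Position 4 ')': depth becomes 1
  Position 5 '(': depth becomes 2
  Position 6 '(': depth becomes 3
  Position 7 '(': depth becomes 4
  Position 8 ')': depth becomes 3
  Position 9 ')': depth becomes 2
  Position 10 '(': depth becomes 3
  Position 11 '(': depth becomes 4
  Position 12 '(': depth becomes 5
  Position 13 '(': depth becomes 6
  Position 14 ')': depth becomes 5
  Position 15 ')': depth becomes 4
  Position 16 ')': depth becomes 3
  Position 17 ')': depth becomes 2
  Position 18 ')': depth becomes 1
  Position 19 ')': depth becomes 0
Maximum depth reached: 6

6


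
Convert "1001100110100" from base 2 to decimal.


Input: "1001100110100" in base 2
Positional expansion:
  Digit '1' (value 1) x 2^12 = 4096
  Digit '0' (value 0) x 2^11 = 0
  Digit '0' (value 0) x 2^10 = 0
  Digit '1' (value 1) x 2^9 = 512
  Digit '1' (value 1) x 2^8 = 256
  Digit '0' (value 0) x 2^7 = 0
  Digit '0' (value 0) x 2^6 = 0
  Digit '1' (value 1) x 2^5 = 32
  Digit '1' (value 1) x 2^4 = 16
  Digit '0' (value 0) x 2^3 = 0
  Digit '1' (value 1) x 2^2 = 4
  Digit '0' (value 0) x 2^1 = 0
  Digit '0' (value 0) x 2^0 = 0
Sum = 4916

4916


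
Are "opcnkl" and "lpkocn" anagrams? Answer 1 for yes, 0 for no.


Strings: "opcnkl", "lpkocn"
Sorted first:  cklnop
Sorted second: cklnop
Sorted forms match => anagrams

1


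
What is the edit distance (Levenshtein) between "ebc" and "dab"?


Computing edit distance: "ebc" -> "dab"
DP table:
           d    a    b
      0    1    2    3
  e   1    1    2    3
  b   2    2    2    2
  c   3    3    3    3
Edit distance = dp[3][3] = 3

3


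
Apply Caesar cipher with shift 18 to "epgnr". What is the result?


Caesar cipher: shift "epgnr" by 18
  'e' (pos 4) + 18 = pos 22 = 'w'
  'p' (pos 15) + 18 = pos 7 = 'h'
  'g' (pos 6) + 18 = pos 24 = 'y'
  'n' (pos 13) + 18 = pos 5 = 'f'
  'r' (pos 17) + 18 = pos 9 = 'j'
Result: whyfj

whyfj


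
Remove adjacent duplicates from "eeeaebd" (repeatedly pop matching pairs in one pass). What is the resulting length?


Input: eeeaebd
Stack-based adjacent duplicate removal:
  Read 'e': push. Stack: e
  Read 'e': matches stack top 'e' => pop. Stack: (empty)
  Read 'e': push. Stack: e
  Read 'a': push. Stack: ea
  Read 'e': push. Stack: eae
  Read 'b': push. Stack: eaeb
  Read 'd': push. Stack: eaebd
Final stack: "eaebd" (length 5)

5


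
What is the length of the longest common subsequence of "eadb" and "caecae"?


LCS of "eadb" and "caecae"
DP table:
           c    a    e    c    a    e
      0    0    0    0    0    0    0
  e   0    0    0    1    1    1    1
  a   0    0    1    1    1    2    2
  d   0    0    1    1    1    2    2
  b   0    0    1    1    1    2    2
LCS length = dp[4][6] = 2

2


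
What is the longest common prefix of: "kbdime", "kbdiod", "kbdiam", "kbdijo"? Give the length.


Words: kbdime, kbdiod, kbdiam, kbdijo
  Position 0: all 'k' => match
  Position 1: all 'b' => match
  Position 2: all 'd' => match
  Position 3: all 'i' => match
  Position 4: ('m', 'o', 'a', 'j') => mismatch, stop
LCP = "kbdi" (length 4)

4


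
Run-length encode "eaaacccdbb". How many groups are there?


Input: eaaacccdbb
Scanning for consecutive runs:
  Group 1: 'e' x 1 (positions 0-0)
  Group 2: 'a' x 3 (positions 1-3)
  Group 3: 'c' x 3 (positions 4-6)
  Group 4: 'd' x 1 (positions 7-7)
  Group 5: 'b' x 2 (positions 8-9)
Total groups: 5

5


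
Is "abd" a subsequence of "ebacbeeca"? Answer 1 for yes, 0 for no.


Check if "abd" is a subsequence of "ebacbeeca"
Greedy scan:
  Position 0 ('e'): no match needed
  Position 1 ('b'): no match needed
  Position 2 ('a'): matches sub[0] = 'a'
  Position 3 ('c'): no match needed
  Position 4 ('b'): matches sub[1] = 'b'
  Position 5 ('e'): no match needed
  Position 6 ('e'): no match needed
  Position 7 ('c'): no match needed
  Position 8 ('a'): no match needed
Only matched 2/3 characters => not a subsequence

0


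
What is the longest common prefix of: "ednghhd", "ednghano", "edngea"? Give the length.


Words: ednghhd, ednghano, edngea
  Position 0: all 'e' => match
  Position 1: all 'd' => match
  Position 2: all 'n' => match
  Position 3: all 'g' => match
  Position 4: ('h', 'h', 'e') => mismatch, stop
LCP = "edng" (length 4)

4


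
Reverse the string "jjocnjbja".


Input: jjocnjbja
Reading characters right to left:
  Position 8: 'a'
  Position 7: 'j'
  Position 6: 'b'
  Position 5: 'j'
  Position 4: 'n'
  Position 3: 'c'
  Position 2: 'o'
  Position 1: 'j'
  Position 0: 'j'
Reversed: ajbjncojj

ajbjncojj


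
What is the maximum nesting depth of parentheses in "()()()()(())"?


Input: "()()()()(())"
Tracking depth:
  Position 0 '(': depth becomes 1
  Position 1 ')': depth becomes 0
  Position 2 '(': depth becomes 1
  Position 3 ')': depth becomes 0
  Position 4 '(': depth becomes 1
  Position 5 ')': depth becomes 0
  Position 6 '(': depth becomes 1
  Position 7 ')': depth becomes 0
  Position 8 '(': depth becomes 1
  Position 9 '(': depth becomes 2
  Position 10 ')': depth becomes 1
  Position 11 ')': depth becomes 0
Maximum depth reached: 2

2


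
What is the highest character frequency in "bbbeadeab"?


Input: bbbeadeab
Character counts:
  'a': 2
  'b': 4
  'd': 1
  'e': 2
Maximum frequency: 4

4


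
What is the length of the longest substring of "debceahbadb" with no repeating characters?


Input: "debceahbadb"
Sliding window (track last position of each char):
  Position 0 ('d'): window [0,0] length 1 -- new best
  Position 1 ('e'): window [0,1] length 2 -- new best
  Position 2 ('b'): window [0,2] length 3 -- new best
  Position 3 ('c'): window [0,3] length 4 -- new best
  Position 4 ('e'): repeat (last at 1), move window start to 2
  Position 4 ('e'): window [2,4] length 3
  Position 5 ('a'): window [2,5] length 4
  Position 6 ('h'): window [2,6] length 5 -- new best
  Position 7 ('b'): repeat (last at 2), move window start to 3
  Position 7 ('b'): window [3,7] length 5
  Position 8 ('a'): repeat (last at 5), move window start to 6
  Position 8 ('a'): window [6,8] length 3
  Position 9 ('d'): window [6,9] length 4
  Position 10 ('b'): repeat (last at 7), move window start to 8
  Position 10 ('b'): window [8,10] length 3
Longest substring with no repeats: "bceah" with length 5

5


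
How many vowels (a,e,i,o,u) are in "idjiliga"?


Input: idjiliga
Checking each character:
  'i' at position 0: vowel (running total: 1)
  'd' at position 1: consonant
  'j' at position 2: consonant
  'i' at position 3: vowel (running total: 2)
  'l' at position 4: consonant
  'i' at position 5: vowel (running total: 3)
  'g' at position 6: consonant
  'a' at position 7: vowel (running total: 4)
Total vowels: 4

4


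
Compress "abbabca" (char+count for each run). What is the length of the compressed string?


Input: abbabca
Runs:
  'a' x 1 => "a1"
  'b' x 2 => "b2"
  'a' x 1 => "a1"
  'b' x 1 => "b1"
  'c' x 1 => "c1"
  'a' x 1 => "a1"
Compressed: "a1b2a1b1c1a1"
Compressed length: 12

12


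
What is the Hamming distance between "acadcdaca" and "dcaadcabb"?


Comparing "acadcdaca" and "dcaadcabb" position by position:
  Position 0: 'a' vs 'd' => differ
  Position 1: 'c' vs 'c' => same
  Position 2: 'a' vs 'a' => same
  Position 3: 'd' vs 'a' => differ
  Position 4: 'c' vs 'd' => differ
  Position 5: 'd' vs 'c' => differ
  Position 6: 'a' vs 'a' => same
  Position 7: 'c' vs 'b' => differ
  Position 8: 'a' vs 'b' => differ
Total differences (Hamming distance): 6

6


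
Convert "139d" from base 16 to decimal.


Input: "139d" in base 16
Positional expansion:
  Digit '1' (value 1) x 16^3 = 4096
  Digit '3' (value 3) x 16^2 = 768
  Digit '9' (value 9) x 16^1 = 144
  Digit 'd' (value 13) x 16^0 = 13
Sum = 5021

5021


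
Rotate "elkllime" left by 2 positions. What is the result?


Input: "elkllime", rotate left by 2
First 2 characters: "el"
Remaining characters: "kllime"
Concatenate remaining + first: "kllime" + "el" = "kllimeel"

kllimeel


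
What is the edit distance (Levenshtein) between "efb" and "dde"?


Computing edit distance: "efb" -> "dde"
DP table:
           d    d    e
      0    1    2    3
  e   1    1    2    2
  f   2    2    2    3
  b   3    3    3    3
Edit distance = dp[3][3] = 3

3


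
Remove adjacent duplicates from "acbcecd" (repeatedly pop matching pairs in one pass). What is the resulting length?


Input: acbcecd
Stack-based adjacent duplicate removal:
  Read 'a': push. Stack: a
  Read 'c': push. Stack: ac
  Read 'b': push. Stack: acb
  Read 'c': push. Stack: acbc
  Read 'e': push. Stack: acbce
  Read 'c': push. Stack: acbcec
  Read 'd': push. Stack: acbcecd
Final stack: "acbcecd" (length 7)

7


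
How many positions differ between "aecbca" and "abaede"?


Comparing "aecbca" and "abaede" position by position:
  Position 0: 'a' vs 'a' => same
  Position 1: 'e' vs 'b' => DIFFER
  Position 2: 'c' vs 'a' => DIFFER
  Position 3: 'b' vs 'e' => DIFFER
  Position 4: 'c' vs 'd' => DIFFER
  Position 5: 'a' vs 'e' => DIFFER
Positions that differ: 5

5


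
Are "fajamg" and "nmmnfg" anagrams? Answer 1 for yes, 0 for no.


Strings: "fajamg", "nmmnfg"
Sorted first:  aafgjm
Sorted second: fgmmnn
Differ at position 0: 'a' vs 'f' => not anagrams

0


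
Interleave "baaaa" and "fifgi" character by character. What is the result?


Interleaving "baaaa" and "fifgi":
  Position 0: 'b' from first, 'f' from second => "bf"
  Position 1: 'a' from first, 'i' from second => "ai"
  Position 2: 'a' from first, 'f' from second => "af"
  Position 3: 'a' from first, 'g' from second => "ag"
  Position 4: 'a' from first, 'i' from second => "ai"
Result: bfaiafagai

bfaiafagai


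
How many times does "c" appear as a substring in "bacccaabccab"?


Searching for "c" in "bacccaabccab"
Scanning each position:
  Position 0: "b" => no
  Position 1: "a" => no
  Position 2: "c" => MATCH
  Position 3: "c" => MATCH
  Position 4: "c" => MATCH
  Position 5: "a" => no
  Position 6: "a" => no
  Position 7: "b" => no
  Position 8: "c" => MATCH
  Position 9: "c" => MATCH
  Position 10: "a" => no
  Position 11: "b" => no
Total occurrences: 5

5


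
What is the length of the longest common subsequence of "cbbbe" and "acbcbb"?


LCS of "cbbbe" and "acbcbb"
DP table:
           a    c    b    c    b    b
      0    0    0    0    0    0    0
  c   0    0    1    1    1    1    1
  b   0    0    1    2    2    2    2
  b   0    0    1    2    2    3    3
  b   0    0    1    2    2    3    4
  e   0    0    1    2    2    3    4
LCS length = dp[5][6] = 4

4


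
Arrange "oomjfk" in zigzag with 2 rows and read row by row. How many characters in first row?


Zigzag "oomjfk" into 2 rows:
Placing characters:
  'o' => row 0
  'o' => row 1
  'm' => row 0
  'j' => row 1
  'f' => row 0
  'k' => row 1
Rows:
  Row 0: "omf"
  Row 1: "ojk"
First row length: 3

3


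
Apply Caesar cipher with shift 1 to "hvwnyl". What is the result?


Caesar cipher: shift "hvwnyl" by 1
  'h' (pos 7) + 1 = pos 8 = 'i'
  'v' (pos 21) + 1 = pos 22 = 'w'
  'w' (pos 22) + 1 = pos 23 = 'x'
  'n' (pos 13) + 1 = pos 14 = 'o'
  'y' (pos 24) + 1 = pos 25 = 'z'
  'l' (pos 11) + 1 = pos 12 = 'm'
Result: iwxozm

iwxozm


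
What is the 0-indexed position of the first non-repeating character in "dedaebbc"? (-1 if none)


Input: dedaebbc
Character frequencies:
  'a': 1
  'b': 2
  'c': 1
  'd': 2
  'e': 2
Scanning left to right for freq == 1:
  Position 0 ('d'): freq=2, skip
  Position 1 ('e'): freq=2, skip
  Position 2 ('d'): freq=2, skip
  Position 3 ('a'): unique! => answer = 3

3


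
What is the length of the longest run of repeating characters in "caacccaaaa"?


Input: "caacccaaaa"
Scanning for longest run:
  Position 1 ('a'): new char, reset run to 1
  Position 2 ('a'): continues run of 'a', length=2
  Position 3 ('c'): new char, reset run to 1
  Position 4 ('c'): continues run of 'c', length=2
  Position 5 ('c'): continues run of 'c', length=3
  Position 6 ('a'): new char, reset run to 1
  Position 7 ('a'): continues run of 'a', length=2
  Position 8 ('a'): continues run of 'a', length=3
  Position 9 ('a'): continues run of 'a', length=4
Longest run: 'a' with length 4

4


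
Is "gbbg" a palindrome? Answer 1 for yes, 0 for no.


Input: gbbg
Reversed: gbbg
  Compare pos 0 ('g') with pos 3 ('g'): match
  Compare pos 1 ('b') with pos 2 ('b'): match
Result: palindrome

1


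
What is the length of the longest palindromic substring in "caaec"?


Input: "caaec"
Checking substrings for palindromes:
  [1:3] "aa" (len 2) => palindrome
Longest palindromic substring: "aa" with length 2

2


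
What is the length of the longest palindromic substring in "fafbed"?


Input: "fafbed"
Checking substrings for palindromes:
  [0:3] "faf" (len 3) => palindrome
Longest palindromic substring: "faf" with length 3

3


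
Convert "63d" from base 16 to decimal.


Input: "63d" in base 16
Positional expansion:
  Digit '6' (value 6) x 16^2 = 1536
  Digit '3' (value 3) x 16^1 = 48
  Digit 'd' (value 13) x 16^0 = 13
Sum = 1597

1597


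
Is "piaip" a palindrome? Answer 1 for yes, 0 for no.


Input: piaip
Reversed: piaip
  Compare pos 0 ('p') with pos 4 ('p'): match
  Compare pos 1 ('i') with pos 3 ('i'): match
Result: palindrome

1


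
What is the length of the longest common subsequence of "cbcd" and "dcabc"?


LCS of "cbcd" and "dcabc"
DP table:
           d    c    a    b    c
      0    0    0    0    0    0
  c   0    0    1    1    1    1
  b   0    0    1    1    2    2
  c   0    0    1    1    2    3
  d   0    1    1    1    2    3
LCS length = dp[4][5] = 3

3


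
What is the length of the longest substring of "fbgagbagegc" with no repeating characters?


Input: "fbgagbagegc"
Sliding window (track last position of each char):
  Position 0 ('f'): window [0,0] length 1 -- new best
  Position 1 ('b'): window [0,1] length 2 -- new best
  Position 2 ('g'): window [0,2] length 3 -- new best
  Position 3 ('a'): window [0,3] length 4 -- new best
  Position 4 ('g'): repeat (last at 2), move window start to 3
  Position 4 ('g'): window [3,4] length 2
  Position 5 ('b'): window [3,5] length 3
  Position 6 ('a'): repeat (last at 3), move window start to 4
  Position 6 ('a'): window [4,6] length 3
  Position 7 ('g'): repeat (last at 4), move window start to 5
  Position 7 ('g'): window [5,7] length 3
  Position 8 ('e'): window [5,8] length 4
  Position 9 ('g'): repeat (last at 7), move window start to 8
  Position 9 ('g'): window [8,9] length 2
  Position 10 ('c'): window [8,10] length 3
Longest substring with no repeats: "fbga" with length 4

4


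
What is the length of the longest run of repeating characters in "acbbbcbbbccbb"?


Input: "acbbbcbbbccbb"
Scanning for longest run:
  Position 1 ('c'): new char, reset run to 1
  Position 2 ('b'): new char, reset run to 1
  Position 3 ('b'): continues run of 'b', length=2
  Position 4 ('b'): continues run of 'b', length=3
  Position 5 ('c'): new char, reset run to 1
  Position 6 ('b'): new char, reset run to 1
  Position 7 ('b'): continues run of 'b', length=2
  Position 8 ('b'): continues run of 'b', length=3
  Position 9 ('c'): new char, reset run to 1
  Position 10 ('c'): continues run of 'c', length=2
  Position 11 ('b'): new char, reset run to 1
  Position 12 ('b'): continues run of 'b', length=2
Longest run: 'b' with length 3

3


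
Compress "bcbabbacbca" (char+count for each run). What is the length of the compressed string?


Input: bcbabbacbca
Runs:
  'b' x 1 => "b1"
  'c' x 1 => "c1"
  'b' x 1 => "b1"
  'a' x 1 => "a1"
  'b' x 2 => "b2"
  'a' x 1 => "a1"
  'c' x 1 => "c1"
  'b' x 1 => "b1"
  'c' x 1 => "c1"
  'a' x 1 => "a1"
Compressed: "b1c1b1a1b2a1c1b1c1a1"
Compressed length: 20

20


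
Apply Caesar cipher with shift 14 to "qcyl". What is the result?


Caesar cipher: shift "qcyl" by 14
  'q' (pos 16) + 14 = pos 4 = 'e'
  'c' (pos 2) + 14 = pos 16 = 'q'
  'y' (pos 24) + 14 = pos 12 = 'm'
  'l' (pos 11) + 14 = pos 25 = 'z'
Result: eqmz

eqmz


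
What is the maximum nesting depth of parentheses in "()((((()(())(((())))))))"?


Input: "()((((()(())(((())))))))"
Tracking depth:
  Position 0 '(': depth becomes 1
  Position 1 ')': depth becomes 0
  Position 2 '(': depth becomes 1
  Position 3 '(': depth becomes 2
  Position 4 '(': depth becomes 3
  Position 5 '(': depth becomes 4
  Position 6 '(': depth becomes 5
  Position 7 ')': depth becomes 4
  Position 8 '(': depth becomes 5
  Position 9 '(': depth becomes 6
  Position 10 ')': depth becomes 5
  Position 11 ')': depth becomes 4
  Position 12 '(': depth becomes 5
  Position 13 '(': depth becomes 6
  Position 14 '(': depth becomes 7
  Position 15 '(': depth becomes 8
  Position 16 ')': depth becomes 7
  Position 17 ')': depth becomes 6
  Position 18 ')': depth becomes 5
  Position 19 ')': depth becomes 4
  Position 20 ')': depth becomes 3
  Position 21 ')': depth becomes 2
  Position 22 ')': depth becomes 1
  Position 23 ')': depth becomes 0
Maximum depth reached: 8

8
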